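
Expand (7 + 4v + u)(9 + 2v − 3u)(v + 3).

213v + 189 + 74v² − 42uv − 36u + 8v³ − 10uv² − 3u²v − 9u²

(7 + 4v + u)(9 + 2v − 3u)(v + 3)
= (63 + 14v − 21u + 36v + 8v² − 12uv + 9u + 2uv − 3u²)(v + 3)    [distributive law]
= (63 + 50v − 12u + 8v² − 10uv − 3u²)(v + 3)    [combine like terms]
= 63v + 189 + 50v² + 150v − 12uv − 36u + 8v³ + 24v² − 10uv² − 30uv − 3u²v − 9u²    [distributive law]
= 213v + 189 + 74v² − 42uv − 36u + 8v³ − 10uv² − 3u²v − 9u²    [combine like terms]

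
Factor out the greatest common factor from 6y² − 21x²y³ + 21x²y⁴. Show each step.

3y²(2 − 7x²y + 7x²y²)

6y² − 21x²y³ + 21x²y⁴
= 3(2y² − 7x²y³ + 7x²y⁴)    [factor out 3]
= 3y²(2 − 7x²y + 7x²y²)    [factor out y²]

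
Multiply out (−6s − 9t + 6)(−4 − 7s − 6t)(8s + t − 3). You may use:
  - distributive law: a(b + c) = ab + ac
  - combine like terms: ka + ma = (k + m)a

−270s^2 − 315st − 138s + 336s^3 + 834s^2t + 531st^2 + 54t^3 − 162t^2 − 24t + 72

(−6s − 9t + 6)(−4 − 7s − 6t)(8s + t − 3)
= (24s + 42s^2 + 36st + 36t + 63st + 54t^2 − 24 − 42s − 36t)(8s + t − 3)    [distributive law]
= (−18s + 42s^2 + 99st + 54t^2 − 24)(8s + t − 3)    [combine like terms]
= −144s^2 − 18st + 54s + 336s^3 + 42s^2t − 126s^2 + 792s^2t + 99st^2 − 297st + 432st^2 + 54t^3 − 162t^2 − 192s − 24t + 72    [distributive law]
= −270s^2 − 315st − 138s + 336s^3 + 834s^2t + 531st^2 + 54t^3 − 162t^2 − 24t + 72    [combine like terms]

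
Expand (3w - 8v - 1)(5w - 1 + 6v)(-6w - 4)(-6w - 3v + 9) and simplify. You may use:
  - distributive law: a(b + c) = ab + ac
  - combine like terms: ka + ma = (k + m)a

540w^4 - 522vw^3 - 738w^3 + 768vw^2 - 264w^2 + 654vw + 258w - 2124v^2w^2 + 1212v^2w + 1752v^2 - 60v - 864v^3w - 576v^3 - 36

(3w - 8v - 1)(5w - 1 + 6v)(-6w - 4)(-6w - 3v + 9)
= (15w^2 - 3w + 18vw - 40vw + 8v - 48v^2 - 5w + 1 - 6v)(-6w - 4)(-6w - 3v + 9)    [distributive law]
= (15w^2 - 8w - 22vw + 2v - 48v^2 + 1)(-6w - 4)(-6w - 3v + 9)    [combine like terms]
= (-90w^3 - 60w^2 + 48w^2 + 32w + 132vw^2 + 88vw - 12vw - 8v + 288v^2w + 192v^2 - 6w - 4)(-6w - 3v + 9)    [distributive law]
= (-90w^3 - 12w^2 + 26w + 132vw^2 + 76vw - 8v + 288v^2w + 192v^2 - 4)(-6w - 3v + 9)    [combine like terms]
= 540w^4 + 270vw^3 - 810w^3 + 72w^3 + 36vw^2 - 108w^2 - 156w^2 - 78vw + 234w - 792vw^3 - 396v^2w^2 + 1188vw^2 - 456vw^2 - 228v^2w + 684vw + 48vw + 24v^2 - 72v - 1728v^2w^2 - 864v^3w + 2592v^2w - 1152v^2w - 576v^3 + 1728v^2 + 24w + 12v - 36    [distributive law]
= 540w^4 - 522vw^3 - 738w^3 + 768vw^2 - 264w^2 + 654vw + 258w - 2124v^2w^2 + 1212v^2w + 1752v^2 - 60v - 864v^3w - 576v^3 - 36    [combine like terms]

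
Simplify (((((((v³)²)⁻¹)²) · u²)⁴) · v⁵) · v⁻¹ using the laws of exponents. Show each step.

u⁸·v⁻⁴⁴

(((((((v³)²)⁻¹)²) · u²)⁴) · v⁵) · v⁻¹
= (((((((v³)²)⁻¹)²)⁴) · ((u²)⁴)) · v⁵) · v⁻¹    [power of a product]
= ((((((v³)²)⁻¹)⁸) · ((u²)⁴)) · v⁵) · v⁻¹    [power of a power]
= (((((v³)²)⁻⁸) · ((u²)⁴)) · v⁵) · v⁻¹    [power of a power]
= ((((v³)⁻¹⁶) · ((u²)⁴)) · v⁵) · v⁻¹    [power of a power]
= ((v⁻⁴⁸ · ((u²)⁴)) · v⁵) · v⁻¹    [power of a power]
= ((v⁻⁴⁸ · u⁸) · v⁵) · v⁻¹    [power of a power]
= u⁸·v⁻⁴⁴    [product of powers]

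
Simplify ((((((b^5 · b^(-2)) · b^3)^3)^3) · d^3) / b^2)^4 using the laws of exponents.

b^208d^12

((((((b^5 · b^(-2)) · b^3)^3)^3) · d^3) / b^2)^4
= ((((((b^5 · b^(-2)) · b^3)^3)^3) · d^3)^4) / ((b^2)^4)    [power of a quotient]
= ((((((b^5 · b^(-2)) · b^3)^3)^3)^4) · ((d^3)^4)) / ((b^2)^4)    [power of a product]
= (((((b^5 · b^(-2)) · b^3)^3)^12) · ((d^3)^4)) / ((b^2)^4)    [power of a power]
= ((((b^5 · b^(-2)) · b^3)^36) · ((d^3)^4)) / ((b^2)^4)    [power of a power]
= ((((b^5 · b^(-2))^36) · ((b^3)^36)) · ((d^3)^4)) / ((b^2)^4)    [power of a product]
= (((((b^5)^36) · ((b^(-2))^36)) · ((b^3)^36)) · ((d^3)^4)) / ((b^2)^4)    [power of a product]
= (((b^180 · ((b^(-2))^36)) · ((b^3)^36)) · ((d^3)^4)) / ((b^2)^4)    [power of a power]
= (((b^180 · b^(-72)) · ((b^3)^36)) · ((d^3)^4)) / ((b^2)^4)    [power of a power]
= ((b^108 · ((b^3)^36)) · ((d^3)^4)) / ((b^2)^4)    [product of powers]
= ((b^108 · b^108) · ((d^3)^4)) / ((b^2)^4)    [power of a power]
= (b^216 · ((d^3)^4)) / ((b^2)^4)    [product of powers]
= (b^216 · d^12) / ((b^2)^4)    [power of a power]
= (b^216 · d^12) / b^8    [power of a power]
= b^208d^12    [quotient of powers]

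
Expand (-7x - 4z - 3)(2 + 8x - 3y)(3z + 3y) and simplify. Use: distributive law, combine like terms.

-114xz - 114xy - 168x²z - 168x²y - 33xyz + 63xy² - 24z² + 3yz - 96xz² + 36yz² + 36y²z - 18z - 18y + 27y²

(-7x - 4z - 3)(2 + 8x - 3y)(3z + 3y)
= (-14x - 56x² + 21xy - 8z - 32xz + 12yz - 6 - 24x + 9y)(3z + 3y)    [distributive law]
= (-38x - 56x² + 21xy - 8z - 32xz + 12yz - 6 + 9y)(3z + 3y)    [combine like terms]
= -114xz - 114xy - 168x²z - 168x²y + 63xyz + 63xy² - 24z² - 24yz - 96xz² - 96xyz + 36yz² + 36y²z - 18z - 18y + 27yz + 27y²    [distributive law]
= -114xz - 114xy - 168x²z - 168x²y - 33xyz + 63xy² - 24z² + 3yz - 96xz² + 36yz² + 36y²z - 18z - 18y + 27y²    [combine like terms]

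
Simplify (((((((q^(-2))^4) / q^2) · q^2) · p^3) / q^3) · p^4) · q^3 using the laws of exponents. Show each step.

p^7q^(-8)

(((((((q^(-2))^4) / q^2) · q^2) · p^3) / q^3) · p^4) · q^3
= (((((q^(-8) / q^2) · q^2) · p^3) / q^3) · p^4) · q^3    [power of a power]
= ((((q^(-10) · q^2) · p^3) / q^3) · p^4) · q^3    [quotient of powers]
= (((q^(-8) · p^3) / q^3) · p^4) · q^3    [product of powers]
= p^7q^(-8)    [quotient of powers; product of powers]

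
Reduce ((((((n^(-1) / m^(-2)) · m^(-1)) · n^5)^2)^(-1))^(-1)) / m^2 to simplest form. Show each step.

((((((n^(-1) / m^(-2)) · m^(-1)) · n^5)^2)^(-1))^(-1)) / m^2
= (((((n^(-1) / m^(-2)) · m^(-1)) · n^5)^2)^1) / m^2    [power of a power]
= ((((n^(-1) / m^(-2)) · m^(-1)) · n^5)^2) / m^2    [power of a power]
= ((((n^(-1) / m^(-2)) · m^(-1))^2) · ((n^5)^2)) / m^2    [power of a product]
= ((((n^(-1) / m^(-2))^2) · ((m^(-1))^2)) · ((n^5)^2)) / m^2    [power of a product]
= (((((n^(-1))^2) / ((m^(-2))^2)) · ((m^(-1))^2)) · ((n^5)^2)) / m^2    [power of a quotient]
= (((n^(-2) / ((m^(-2))^2)) · ((m^(-1))^2)) · ((n^5)^2)) / m^2    [power of a power]
= (((n^(-2) / m^(-4)) · ((m^(-1))^2)) · ((n^5)^2)) / m^2    [power of a power]
= (((n^(-2) / m^(-4)) · m^(-2)) · ((n^5)^2)) / m^2    [power of a power]
= (((n^(-2) / m^(-4)) · m^(-2)) · n^10) / m^2    [power of a power]
= n^8    [quotient of powers; product of powers]

n^8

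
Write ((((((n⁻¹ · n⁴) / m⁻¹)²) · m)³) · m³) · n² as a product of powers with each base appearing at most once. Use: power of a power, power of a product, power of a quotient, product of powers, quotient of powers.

m¹²n²⁰

((((((n⁻¹ · n⁴) / m⁻¹)²) · m)³) · m³) · n²
= ((((((n⁻¹ · n⁴) / m⁻¹)²)³) · (m³)) · m³) · n²    [power of a product]
= (((((n⁻¹ · n⁴) / m⁻¹)⁶) · (m³)) · m³) · n²    [power of a power]
= (((((n⁻¹ · n⁴)⁶) / ((m⁻¹)⁶)) · (m³)) · m³) · n²    [power of a quotient]
= ((((((n⁻¹)⁶) · ((n⁴)⁶)) / ((m⁻¹)⁶)) · (m³)) · m³) · n²    [power of a product]
= ((((n⁻⁶ · ((n⁴)⁶)) / ((m⁻¹)⁶)) · (m³)) · m³) · n²    [power of a power]
= ((((n⁻⁶ · n²⁴) / ((m⁻¹)⁶)) · (m³)) · m³) · n²    [power of a power]
= (((n¹⁸ / ((m⁻¹)⁶)) · (m³)) · m³) · n²    [product of powers]
= (((n¹⁸ / m⁻⁶) · (m³)) · m³) · n²    [power of a power]
= m¹²n²⁰    [quotient of powers; product of powers]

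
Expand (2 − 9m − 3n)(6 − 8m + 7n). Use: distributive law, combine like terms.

(2 − 9m − 3n)(6 − 8m + 7n)
= 12 − 16m + 14n − 54m + 72m^2 − 63mn − 18n + 24mn − 21n^2    [distributive law]
= 12 − 70m − 4n + 72m^2 − 39mn − 21n^2    [combine like terms]

12 − 70m − 4n + 72m^2 − 39mn − 21n^2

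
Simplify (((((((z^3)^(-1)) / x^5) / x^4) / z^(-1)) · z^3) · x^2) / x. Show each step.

(((((((z^3)^(-1)) / x^5) / x^4) / z^(-1)) · z^3) · x^2) / x
= (((((z^(-3) / x^5) / x^4) / z^(-1)) · z^3) · x^2) / x    [power of a power]
= x^(-8)·z    [quotient of powers; product of powers]

x^(-8)·z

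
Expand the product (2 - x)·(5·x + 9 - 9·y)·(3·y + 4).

39·x·y + 4·x - 18·y + 72 - 54·y^2 - 15·x^2·y - 20·x^2 + 27·x·y^2

(2 - x)·(5·x + 9 - 9·y)·(3·y + 4)
= (10·x + 18 - 18·y - 5·x^2 - 9·x + 9·x·y)·(3·y + 4)    [distributive law]
= (x + 18 - 18·y - 5·x^2 + 9·x·y)·(3·y + 4)    [combine like terms]
= 3·x·y + 4·x + 54·y + 72 - 54·y^2 - 72·y - 15·x^2·y - 20·x^2 + 27·x·y^2 + 36·x·y    [distributive law]
= 39·x·y + 4·x - 18·y + 72 - 54·y^2 - 15·x^2·y - 20·x^2 + 27·x·y^2    [combine like terms]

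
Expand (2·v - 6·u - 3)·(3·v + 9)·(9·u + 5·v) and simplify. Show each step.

(2·v - 6·u - 3)·(3·v + 9)·(9·u + 5·v)
= (6·v² + 18·v - 18·u·v - 54·u - 9·v - 27)·(9·u + 5·v)    [distributive law]
= (6·v² + 9·v - 18·u·v - 54·u - 27)·(9·u + 5·v)    [combine like terms]
= 54·u·v² + 30·v³ + 81·u·v + 45·v² - 162·u²·v - 90·u·v² - 486·u² - 270·u·v - 243·u - 135·v    [distributive law]
= -36·u·v² + 30·v³ - 189·u·v + 45·v² - 162·u²·v - 486·u² - 243·u - 135·v    [combine like terms]

-36·u·v² + 30·v³ - 189·u·v + 45·v² - 162·u²·v - 486·u² - 243·u - 135·v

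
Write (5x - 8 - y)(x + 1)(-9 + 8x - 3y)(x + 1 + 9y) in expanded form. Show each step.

-29x³ - 106x² - 634x²y + 40x⁴ + 337x³y - 204x²y² + 35x - 290xy + 96xy² + 72 + 681y + 300y² + 27xy³ + 27y³

(5x - 8 - y)(x + 1)(-9 + 8x - 3y)(x + 1 + 9y)
= (5x² + 5x - 8x - 8 - xy - y)(-9 + 8x - 3y)(x + 1 + 9y)    [distributive law]
= (5x² - 3x - 8 - xy - y)(-9 + 8x - 3y)(x + 1 + 9y)    [combine like terms]
= (-45x² + 40x³ - 15x²y + 27x - 24x² + 9xy + 72 - 64x + 24y + 9xy - 8x²y + 3xy² + 9y - 8xy + 3y²)(x + 1 + 9y)    [distributive law]
= (-69x² + 40x³ - 23x²y - 37x + 10xy + 72 + 33y + 3xy² + 3y²)(x + 1 + 9y)    [combine like terms]
= -69x³ - 69x² - 621x²y + 40x⁴ + 40x³ + 360x³y - 23x³y - 23x²y - 207x²y² - 37x² - 37x - 333xy + 10x²y + 10xy + 90xy² + 72x + 72 + 648y + 33xy + 33y + 297y² + 3x²y² + 3xy² + 27xy³ + 3xy² + 3y² + 27y³    [distributive law]
= -29x³ - 106x² - 634x²y + 40x⁴ + 337x³y - 204x²y² + 35x - 290xy + 96xy² + 72 + 681y + 300y² + 27xy³ + 27y³    [combine like terms]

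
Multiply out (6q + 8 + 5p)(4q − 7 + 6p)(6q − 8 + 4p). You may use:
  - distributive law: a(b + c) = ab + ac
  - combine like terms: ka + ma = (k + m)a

144q³ − 252q² + 432pq² − 256q − 410pq + 404p²q + 448 − 328p − 188p² + 120p³

(6q + 8 + 5p)(4q − 7 + 6p)(6q − 8 + 4p)
= (24q² − 42q + 36pq + 32q − 56 + 48p + 20pq − 35p + 30p²)(6q − 8 + 4p)    [distributive law]
= (24q² − 10q + 56pq − 56 + 13p + 30p²)(6q − 8 + 4p)    [combine like terms]
= 144q³ − 192q² + 96pq² − 60q² + 80q − 40pq + 336pq² − 448pq + 224p²q − 336q + 448 − 224p + 78pq − 104p + 52p² + 180p²q − 240p² + 120p³    [distributive law]
= 144q³ − 252q² + 432pq² − 256q − 410pq + 404p²q + 448 − 328p − 188p² + 120p³    [combine like terms]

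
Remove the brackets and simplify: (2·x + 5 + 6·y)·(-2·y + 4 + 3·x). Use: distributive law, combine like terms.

14·x·y + 23·x + 6·x² + 14·y + 20 - 12·y²

(2·x + 5 + 6·y)·(-2·y + 4 + 3·x)
= -4·x·y + 8·x + 6·x² - 10·y + 20 + 15·x - 12·y² + 24·y + 18·x·y    [distributive law]
= 14·x·y + 23·x + 6·x² + 14·y + 20 - 12·y²    [combine like terms]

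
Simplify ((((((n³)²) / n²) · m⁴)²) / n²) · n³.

((((((n³)²) / n²) · m⁴)²) / n²) · n³
= ((((((n³)²) / n²)²) · ((m⁴)²)) / n²) · n³    [power of a product]
= ((((((n³)²)²) / ((n²)²)) · ((m⁴)²)) / n²) · n³    [power of a quotient]
= (((((n³)⁴) / ((n²)²)) · ((m⁴)²)) / n²) · n³    [power of a power]
= (((n¹² / ((n²)²)) · ((m⁴)²)) / n²) · n³    [power of a power]
= (((n¹² / n⁴) · ((m⁴)²)) / n²) · n³    [power of a power]
= ((n⁸ · ((m⁴)²)) / n²) · n³    [quotient of powers]
= ((n⁸ · m⁸) / n²) · n³    [power of a power]
= m⁸n⁹    [quotient of powers; product of powers]

m⁸n⁹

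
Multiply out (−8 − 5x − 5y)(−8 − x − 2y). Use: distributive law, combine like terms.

(−8 − 5x − 5y)(−8 − x − 2y)
= 64 + 8x + 16y + 40x + 5x^2 + 10xy + 40y + 5xy + 10y^2    [distributive law]
= 64 + 48x + 56y + 5x^2 + 15xy + 10y^2    [combine like terms]

64 + 48x + 56y + 5x^2 + 15xy + 10y^2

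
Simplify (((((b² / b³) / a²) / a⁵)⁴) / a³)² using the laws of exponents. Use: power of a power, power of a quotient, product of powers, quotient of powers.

(((((b² / b³) / a²) / a⁵)⁴) / a³)²
= (((((b² / b³) / a²) / a⁵)⁴)²) / ((a³)²)    [power of a quotient]
= ((((b² / b³) / a²) / a⁵)⁸) / ((a³)²)    [power of a power]
= ((((b² / b³) / a²)⁸) / ((a⁵)⁸)) / ((a³)²)    [power of a quotient]
= ((((b² / b³)⁸) / ((a²)⁸)) / ((a⁵)⁸)) / ((a³)²)    [power of a quotient]
= (((((b²)⁸) / ((b³)⁸)) / ((a²)⁸)) / ((a⁵)⁸)) / ((a³)²)    [power of a quotient]
= (((b¹⁶ / ((b³)⁸)) / ((a²)⁸)) / ((a⁵)⁸)) / ((a³)²)    [power of a power]
= (((b¹⁶ / b²⁴) / ((a²)⁸)) / ((a⁵)⁸)) / ((a³)²)    [power of a power]
= ((b⁻⁸ / ((a²)⁸)) / ((a⁵)⁸)) / ((a³)²)    [quotient of powers]
= ((b⁻⁸ / a¹⁶) / ((a⁵)⁸)) / ((a³)²)    [power of a power]
= ((b⁻⁸ / a¹⁶) / a⁴⁰) / ((a³)²)    [power of a power]
= ((b⁻⁸ / a¹⁶) / a⁴⁰) / a⁶    [power of a power]
= a⁻⁶²b⁻⁸    [quotient of powers; product of powers]

a⁻⁶²b⁻⁸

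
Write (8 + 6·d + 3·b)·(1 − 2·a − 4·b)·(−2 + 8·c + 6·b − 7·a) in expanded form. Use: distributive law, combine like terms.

(8 + 6·d + 3·b)·(1 − 2·a − 4·b)·(−2 + 8·c + 6·b − 7·a)
= (8 − 16·a − 32·b + 6·d − 12·a·d − 24·b·d + 3·b − 6·a·b − 12·b^2)·(−2 + 8·c + 6·b − 7·a)    [distributive law]
= (8 − 16·a − 29·b + 6·d − 12·a·d − 24·b·d − 6·a·b − 12·b^2)·(−2 + 8·c + 6·b − 7·a)    [combine like terms]
= −16 + 64·c + 48·b − 56·a + 32·a − 128·a·c − 96·a·b + 112·a^2 + 58·b − 232·b·c − 174·b^2 + 203·a·b − 12·d + 48·c·d + 36·b·d − 42·a·d + 24·a·d − 96·a·c·d − 72·a·b·d + 84·a^2·d + 48·b·d − 192·b·c·d − 144·b^2·d + 168·a·b·d + 12·a·b − 48·a·b·c − 36·a·b^2 + 42·a^2·b + 24·b^2 − 96·b^2·c − 72·b^3 + 84·a·b^2    [distributive law]
= −16 + 64·c + 106·b − 24·a − 128·a·c + 119·a·b + 112·a^2 − 232·b·c − 150·b^2 − 12·d + 48·c·d + 84·b·d − 18·a·d − 96·a·c·d + 96·a·b·d + 84·a^2·d − 192·b·c·d − 144·b^2·d − 48·a·b·c + 48·a·b^2 + 42·a^2·b − 96·b^2·c − 72·b^3    [combine like terms]

−16 + 64·c + 106·b − 24·a − 128·a·c + 119·a·b + 112·a^2 − 232·b·c − 150·b^2 − 12·d + 48·c·d + 84·b·d − 18·a·d − 96·a·c·d + 96·a·b·d + 84·a^2·d − 192·b·c·d − 144·b^2·d − 48·a·b·c + 48·a·b^2 + 42·a^2·b − 96·b^2·c − 72·b^3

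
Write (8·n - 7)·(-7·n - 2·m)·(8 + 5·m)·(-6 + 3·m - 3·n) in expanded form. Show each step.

1512·n^2 - 15·m·n^2 + 1344·n^3 - 600·m^2·n^2 + 840·m·n^3 + 138·m·n + 621·m^2·n - 240·m^3·n - 2352·n - 672·m - 84·m^2 + 210·m^3

(8·n - 7)·(-7·n - 2·m)·(8 + 5·m)·(-6 + 3·m - 3·n)
= (-56·n^2 - 16·m·n + 49·n + 14·m)·(8 + 5·m)·(-6 + 3·m - 3·n)    [distributive law]
= (-448·n^2 - 280·m·n^2 - 128·m·n - 80·m^2·n + 392·n + 245·m·n + 112·m + 70·m^2)·(-6 + 3·m - 3·n)    [distributive law]
= (-448·n^2 - 280·m·n^2 + 117·m·n - 80·m^2·n + 392·n + 112·m + 70·m^2)·(-6 + 3·m - 3·n)    [combine like terms]
= 2688·n^2 - 1344·m·n^2 + 1344·n^3 + 1680·m·n^2 - 840·m^2·n^2 + 840·m·n^3 - 702·m·n + 351·m^2·n - 351·m·n^2 + 480·m^2·n - 240·m^3·n + 240·m^2·n^2 - 2352·n + 1176·m·n - 1176·n^2 - 672·m + 336·m^2 - 336·m·n - 420·m^2 + 210·m^3 - 210·m^2·n    [distributive law]
= 1512·n^2 - 15·m·n^2 + 1344·n^3 - 600·m^2·n^2 + 840·m·n^3 + 138·m·n + 621·m^2·n - 240·m^3·n - 2352·n - 672·m - 84·m^2 + 210·m^3    [combine like terms]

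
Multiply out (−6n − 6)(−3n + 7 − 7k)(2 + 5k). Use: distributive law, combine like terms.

(−6n − 6)(−3n + 7 − 7k)(2 + 5k)
= (18n² − 42n + 42kn + 18n − 42 + 42k)(2 + 5k)    [distributive law]
= (18n² − 24n + 42kn − 42 + 42k)(2 + 5k)    [combine like terms]
= 36n² + 90kn² − 48n − 120kn + 84kn + 210k²n − 84 − 210k + 84k + 210k²    [distributive law]
= 36n² + 90kn² − 48n − 36kn + 210k²n − 84 − 126k + 210k²    [combine like terms]

36n² + 90kn² − 48n − 36kn + 210k²n − 84 − 126k + 210k²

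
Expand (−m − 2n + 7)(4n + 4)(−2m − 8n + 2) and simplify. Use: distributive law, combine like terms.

(−m − 2n + 7)(4n + 4)(−2m − 8n + 2)
= (−4mn − 4m − 8n^2 − 8n + 28n + 28)(−2m − 8n + 2)    [distributive law]
= (−4mn − 4m − 8n^2 + 20n + 28)(−2m − 8n + 2)    [combine like terms]
= 8m^2n + 32mn^2 − 8mn + 8m^2 + 32mn − 8m + 16mn^2 + 64n^3 − 16n^2 − 40mn − 160n^2 + 40n − 56m − 224n + 56    [distributive law]
= 8m^2n + 48mn^2 − 16mn + 8m^2 − 64m + 64n^3 − 176n^2 − 184n + 56    [combine like terms]

8m^2n + 48mn^2 − 16mn + 8m^2 − 64m + 64n^3 − 176n^2 − 184n + 56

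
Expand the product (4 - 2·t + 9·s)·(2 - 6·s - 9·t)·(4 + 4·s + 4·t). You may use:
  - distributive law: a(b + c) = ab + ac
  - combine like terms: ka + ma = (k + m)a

32 + 8·s - 128·t - 240·s² - 460·s·t - 88·t² - 492·s²·t - 204·s·t² + 72·t³ - 216·s³

(4 - 2·t + 9·s)·(2 - 6·s - 9·t)·(4 + 4·s + 4·t)
= (8 - 24·s - 36·t - 4·t + 12·s·t + 18·t² + 18·s - 54·s² - 81·s·t)·(4 + 4·s + 4·t)    [distributive law]
= (8 - 6·s - 40·t - 69·s·t + 18·t² - 54·s²)·(4 + 4·s + 4·t)    [combine like terms]
= 32 + 32·s + 32·t - 24·s - 24·s² - 24·s·t - 160·t - 160·s·t - 160·t² - 276·s·t - 276·s²·t - 276·s·t² + 72·t² + 72·s·t² + 72·t³ - 216·s² - 216·s³ - 216·s²·t    [distributive law]
= 32 + 8·s - 128·t - 240·s² - 460·s·t - 88·t² - 492·s²·t - 204·s·t² + 72·t³ - 216·s³    [combine like terms]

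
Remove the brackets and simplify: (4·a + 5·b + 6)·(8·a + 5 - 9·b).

32·a^2 + 68·a + 4·a·b - 29·b - 45·b^2 + 30

(4·a + 5·b + 6)·(8·a + 5 - 9·b)
= 32·a^2 + 20·a - 36·a·b + 40·a·b + 25·b - 45·b^2 + 48·a + 30 - 54·b    [distributive law]
= 32·a^2 + 68·a + 4·a·b - 29·b - 45·b^2 + 30    [combine like terms]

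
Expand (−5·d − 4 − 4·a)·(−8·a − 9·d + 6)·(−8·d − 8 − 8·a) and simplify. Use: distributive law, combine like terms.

(−5·d − 4 − 4·a)·(−8·a − 9·d + 6)·(−8·d − 8 − 8·a)
= (40·a·d + 45·d^2 − 30·d + 32·a + 36·d − 24 + 32·a^2 + 36·a·d − 24·a)·(−8·d − 8 − 8·a)    [distributive law]
= (76·a·d + 45·d^2 + 6·d + 8·a − 24 + 32·a^2)·(−8·d − 8 − 8·a)    [combine like terms]
= −608·a·d^2 − 608·a·d − 608·a^2·d − 360·d^3 − 360·d^2 − 360·a·d^2 − 48·d^2 − 48·d − 48·a·d − 64·a·d − 64·a − 64·a^2 + 192·d + 192 + 192·a − 256·a^2·d − 256·a^2 − 256·a^3    [distributive law]
= −968·a·d^2 − 720·a·d − 864·a^2·d − 360·d^3 − 408·d^2 + 144·d + 128·a − 320·a^2 + 192 − 256·a^3    [combine like terms]

−968·a·d^2 − 720·a·d − 864·a^2·d − 360·d^3 − 408·d^2 + 144·d + 128·a − 320·a^2 + 192 − 256·a^3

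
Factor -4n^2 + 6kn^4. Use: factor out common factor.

2n^2(-2 + 3kn^2)

-4n^2 + 6kn^4
= 2(-2n^2 + 3kn^4)    [factor out 2]
= 2n^2(-2 + 3kn^2)    [factor out n^2]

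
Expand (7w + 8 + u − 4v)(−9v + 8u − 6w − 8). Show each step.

(7w + 8 + u − 4v)(−9v + 8u − 6w − 8)
= −63vw + 56uw − 42w^2 − 56w − 72v + 64u − 48w − 64 − 9uv + 8u^2 − 6uw − 8u + 36v^2 − 32uv + 24vw + 32v    [distributive law]
= −39vw + 50uw − 42w^2 − 104w − 40v + 56u − 64 − 41uv + 8u^2 + 36v^2    [combine like terms]

−39vw + 50uw − 42w^2 − 104w − 40v + 56u − 64 − 41uv + 8u^2 + 36v^2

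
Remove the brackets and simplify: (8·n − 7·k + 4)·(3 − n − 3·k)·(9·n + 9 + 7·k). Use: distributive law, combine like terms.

108·n² + 288·n − 310·k·n − 72·n³ − 209·k·n² + 70·k²·n − 213·k − 42·k² + 147·k³ + 108

(8·n − 7·k + 4)·(3 − n − 3·k)·(9·n + 9 + 7·k)
= (24·n − 8·n² − 24·k·n − 21·k + 7·k·n + 21·k² + 12 − 4·n − 12·k)·(9·n + 9 + 7·k)    [distributive law]
= (20·n − 8·n² − 17·k·n − 33·k + 21·k² + 12)·(9·n + 9 + 7·k)    [combine like terms]
= 180·n² + 180·n + 140·k·n − 72·n³ − 72·n² − 56·k·n² − 153·k·n² − 153·k·n − 119·k²·n − 297·k·n − 297·k − 231·k² + 189·k²·n + 189·k² + 147·k³ + 108·n + 108 + 84·k    [distributive law]
= 108·n² + 288·n − 310·k·n − 72·n³ − 209·k·n² + 70·k²·n − 213·k − 42·k² + 147·k³ + 108    [combine like terms]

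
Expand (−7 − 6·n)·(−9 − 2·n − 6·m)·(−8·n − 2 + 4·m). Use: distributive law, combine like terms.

−640·n − 126 + 168·m − 568·n² − 136·m·n + 168·m² − 96·n³ − 240·m·n² + 144·m²·n

(−7 − 6·n)·(−9 − 2·n − 6·m)·(−8·n − 2 + 4·m)
= (63 + 14·n + 42·m + 54·n + 12·n² + 36·m·n)·(−8·n − 2 + 4·m)    [distributive law]
= (63 + 68·n + 42·m + 12·n² + 36·m·n)·(−8·n − 2 + 4·m)    [combine like terms]
= −504·n − 126 + 252·m − 544·n² − 136·n + 272·m·n − 336·m·n − 84·m + 168·m² − 96·n³ − 24·n² + 48·m·n² − 288·m·n² − 72·m·n + 144·m²·n    [distributive law]
= −640·n − 126 + 168·m − 568·n² − 136·m·n + 168·m² − 96·n³ − 240·m·n² + 144·m²·n    [combine like terms]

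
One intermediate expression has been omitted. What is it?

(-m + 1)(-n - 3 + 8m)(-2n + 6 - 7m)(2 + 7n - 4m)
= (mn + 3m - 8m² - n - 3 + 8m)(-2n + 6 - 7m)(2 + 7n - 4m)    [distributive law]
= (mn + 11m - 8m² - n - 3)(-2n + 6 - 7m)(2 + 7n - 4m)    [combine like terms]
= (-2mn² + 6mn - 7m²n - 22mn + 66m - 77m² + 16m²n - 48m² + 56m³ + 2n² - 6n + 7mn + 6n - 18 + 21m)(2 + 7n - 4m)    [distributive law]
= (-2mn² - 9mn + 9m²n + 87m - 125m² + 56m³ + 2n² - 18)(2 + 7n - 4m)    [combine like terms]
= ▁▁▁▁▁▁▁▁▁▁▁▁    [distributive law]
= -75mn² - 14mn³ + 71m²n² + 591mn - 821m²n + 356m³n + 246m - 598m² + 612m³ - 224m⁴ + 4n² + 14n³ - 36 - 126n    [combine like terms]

By distributive law:

-4mn² - 14mn³ + 8m²n² - 18mn - 63mn² + 36m²n + 18m²n + 63m²n² - 36m³n + 174m + 609mn - 348m² - 250m² - 875m²n + 500m³ + 112m³ + 392m³n - 224m⁴ + 4n² + 14n³ - 8mn² - 36 - 126n + 72m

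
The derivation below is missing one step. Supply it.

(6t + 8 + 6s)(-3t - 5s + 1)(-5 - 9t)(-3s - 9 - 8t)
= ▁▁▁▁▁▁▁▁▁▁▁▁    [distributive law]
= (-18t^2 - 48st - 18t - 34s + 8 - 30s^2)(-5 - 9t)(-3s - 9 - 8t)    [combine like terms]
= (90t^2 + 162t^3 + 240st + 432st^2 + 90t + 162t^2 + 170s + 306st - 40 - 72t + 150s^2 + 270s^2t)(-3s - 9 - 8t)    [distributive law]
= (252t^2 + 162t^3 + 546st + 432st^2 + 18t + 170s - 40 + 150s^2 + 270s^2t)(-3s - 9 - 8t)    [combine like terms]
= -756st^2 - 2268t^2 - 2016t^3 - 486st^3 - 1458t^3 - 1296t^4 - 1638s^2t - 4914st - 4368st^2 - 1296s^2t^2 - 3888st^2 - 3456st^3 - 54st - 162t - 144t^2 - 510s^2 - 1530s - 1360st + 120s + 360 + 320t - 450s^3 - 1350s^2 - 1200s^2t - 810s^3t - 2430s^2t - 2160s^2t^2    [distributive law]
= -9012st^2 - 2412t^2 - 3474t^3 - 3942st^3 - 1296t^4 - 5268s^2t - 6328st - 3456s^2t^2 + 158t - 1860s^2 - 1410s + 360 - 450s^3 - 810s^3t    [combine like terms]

Applying distributive law to the line above:

(-18t^2 - 30st + 6t - 24t - 40s + 8 - 18st - 30s^2 + 6s)(-5 - 9t)(-3s - 9 - 8t)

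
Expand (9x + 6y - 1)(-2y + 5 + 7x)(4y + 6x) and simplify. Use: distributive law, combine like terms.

(9x + 6y - 1)(-2y + 5 + 7x)(4y + 6x)
= (-18xy + 45x + 63x² - 12y² + 30y + 42xy + 2y - 5 - 7x)(4y + 6x)    [distributive law]
= (24xy + 38x + 63x² - 12y² + 32y - 5)(4y + 6x)    [combine like terms]
= 96xy² + 144x²y + 152xy + 228x² + 252x²y + 378x³ - 48y³ - 72xy² + 128y² + 192xy - 20y - 30x    [distributive law]
= 24xy² + 396x²y + 344xy + 228x² + 378x³ - 48y³ + 128y² - 20y - 30x    [combine like terms]

24xy² + 396x²y + 344xy + 228x² + 378x³ - 48y³ + 128y² - 20y - 30x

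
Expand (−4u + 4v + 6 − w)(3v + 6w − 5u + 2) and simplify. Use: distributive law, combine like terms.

−32uv − 19uw + 20u^2 − 38u + 12v^2 + 21vw + 26v + 34w + 12 − 6w^2

(−4u + 4v + 6 − w)(3v + 6w − 5u + 2)
= −12uv − 24uw + 20u^2 − 8u + 12v^2 + 24vw − 20uv + 8v + 18v + 36w − 30u + 12 − 3vw − 6w^2 + 5uw − 2w    [distributive law]
= −32uv − 19uw + 20u^2 − 38u + 12v^2 + 21vw + 26v + 34w + 12 − 6w^2    [combine like terms]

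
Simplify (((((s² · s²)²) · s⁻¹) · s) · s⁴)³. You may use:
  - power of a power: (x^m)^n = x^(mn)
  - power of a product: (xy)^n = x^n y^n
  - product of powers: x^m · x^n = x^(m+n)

(((((s² · s²)²) · s⁻¹) · s) · s⁴)³
= (((((s² · s²)²) · s⁻¹) · s)³) · ((s⁴)³)    [power of a product]
= (((((s² · s²)²) · s⁻¹)³) · (s³)) · ((s⁴)³)    [power of a product]
= (((((s² · s²)²)³) · ((s⁻¹)³)) · (s³)) · ((s⁴)³)    [power of a product]
= ((((s² · s²)⁶) · ((s⁻¹)³)) · (s³)) · ((s⁴)³)    [power of a power]
= (((((s²)⁶) · ((s²)⁶)) · ((s⁻¹)³)) · (s³)) · ((s⁴)³)    [power of a product]
= (((s¹² · ((s²)⁶)) · ((s⁻¹)³)) · (s³)) · ((s⁴)³)    [power of a power]
= (((s¹² · s¹²) · ((s⁻¹)³)) · (s³)) · ((s⁴)³)    [power of a power]
= ((s²⁴ · ((s⁻¹)³)) · (s³)) · ((s⁴)³)    [product of powers]
= ((s²⁴ · s⁻³) · (s³)) · ((s⁴)³)    [power of a power]
= (s²¹ · (s³)) · ((s⁴)³)    [product of powers]
= s²⁴ · ((s⁴)³)    [product of powers]
= s²⁴ · s¹²    [power of a power]
= s³⁶    [product of powers]

s³⁶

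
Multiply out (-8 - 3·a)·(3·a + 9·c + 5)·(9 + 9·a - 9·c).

-711·a - 432·a² - 540·a·c - 288·c + 648·c² - 360 - 81·a³ - 162·a²·c + 243·a·c²

(-8 - 3·a)·(3·a + 9·c + 5)·(9 + 9·a - 9·c)
= (-24·a - 72·c - 40 - 9·a² - 27·a·c - 15·a)·(9 + 9·a - 9·c)    [distributive law]
= (-39·a - 72·c - 40 - 9·a² - 27·a·c)·(9 + 9·a - 9·c)    [combine like terms]
= -351·a - 351·a² + 351·a·c - 648·c - 648·a·c + 648·c² - 360 - 360·a + 360·c - 81·a² - 81·a³ + 81·a²·c - 243·a·c - 243·a²·c + 243·a·c²    [distributive law]
= -711·a - 432·a² - 540·a·c - 288·c + 648·c² - 360 - 81·a³ - 162·a²·c + 243·a·c²    [combine like terms]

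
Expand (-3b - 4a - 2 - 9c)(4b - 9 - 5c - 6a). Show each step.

-12b² + 19b - 21bc + 2ab + 48a + 74ac + 24a² + 18 + 91c + 45c²

(-3b - 4a - 2 - 9c)(4b - 9 - 5c - 6a)
= -12b² + 27b + 15bc + 18ab - 16ab + 36a + 20ac + 24a² - 8b + 18 + 10c + 12a - 36bc + 81c + 45c² + 54ac    [distributive law]
= -12b² + 19b - 21bc + 2ab + 48a + 74ac + 24a² + 18 + 91c + 45c²    [combine like terms]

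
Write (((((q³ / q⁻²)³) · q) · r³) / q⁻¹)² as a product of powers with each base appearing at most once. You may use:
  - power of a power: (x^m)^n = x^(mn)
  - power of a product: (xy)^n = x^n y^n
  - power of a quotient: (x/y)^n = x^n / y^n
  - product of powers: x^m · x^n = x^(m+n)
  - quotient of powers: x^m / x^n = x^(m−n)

(((((q³ / q⁻²)³) · q) · r³) / q⁻¹)²
= (((((q³ / q⁻²)³) · q) · r³)²) / ((q⁻¹)²)    [power of a quotient]
= (((((q³ / q⁻²)³) · q)²) · ((r³)²)) / ((q⁻¹)²)    [power of a product]
= (((((q³ / q⁻²)³)²) · (q²)) · ((r³)²)) / ((q⁻¹)²)    [power of a product]
= ((((q³ / q⁻²)⁶) · (q²)) · ((r³)²)) / ((q⁻¹)²)    [power of a power]
= (((((q³)⁶) / ((q⁻²)⁶)) · (q²)) · ((r³)²)) / ((q⁻¹)²)    [power of a quotient]
= (((q¹⁸ / ((q⁻²)⁶)) · (q²)) · ((r³)²)) / ((q⁻¹)²)    [power of a power]
= (((q¹⁸ / q⁻¹²) · (q²)) · ((r³)²)) / ((q⁻¹)²)    [power of a power]
= ((q³⁰ · (q²)) · ((r³)²)) / ((q⁻¹)²)    [quotient of powers]
= (q³² · ((r³)²)) / ((q⁻¹)²)    [product of powers]
= (q³² · r⁶) / ((q⁻¹)²)    [power of a power]
= (q³² · r⁶) / q⁻²    [power of a power]
= q³⁴r⁶    [quotient of powers]

q³⁴r⁶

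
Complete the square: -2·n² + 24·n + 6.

-2(n - 6)² + 78

-2·n² + 24·n + 6
= -2(n² - 12·n) + 6    [factor out -2 from the n-terms]
= -2(n² - 12·n + 36 - 36) + 6    [add and subtract 36 inside the bracket]
= -2(n - 6)² + 72 + 6    [perfect-square identity]
= -2(n - 6)² + 78    [combine constants]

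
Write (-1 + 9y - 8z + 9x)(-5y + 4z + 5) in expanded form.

50y - 44z - 5 - 45y^2 + 76yz - 32z^2 - 45xy + 36xz + 45x

(-1 + 9y - 8z + 9x)(-5y + 4z + 5)
= 5y - 4z - 5 - 45y^2 + 36yz + 45y + 40yz - 32z^2 - 40z - 45xy + 36xz + 45x    [distributive law]
= 50y - 44z - 5 - 45y^2 + 76yz - 32z^2 - 45xy + 36xz + 45x    [combine like terms]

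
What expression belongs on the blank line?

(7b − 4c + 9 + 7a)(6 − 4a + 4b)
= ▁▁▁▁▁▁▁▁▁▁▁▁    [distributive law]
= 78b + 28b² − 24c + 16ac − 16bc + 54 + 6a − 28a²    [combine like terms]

Applying distributive law to the line above:

42b − 28ab + 28b² − 24c + 16ac − 16bc + 54 − 36a + 36b + 42a − 28a² + 28ab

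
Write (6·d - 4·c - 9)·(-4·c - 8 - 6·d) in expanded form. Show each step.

6·d - 36·d² + 16·c² + 68·c + 72

(6·d - 4·c - 9)·(-4·c - 8 - 6·d)
= -24·c·d - 48·d - 36·d² + 16·c² + 32·c + 24·c·d + 36·c + 72 + 54·d    [distributive law]
= 6·d - 36·d² + 16·c² + 68·c + 72    [combine like terms]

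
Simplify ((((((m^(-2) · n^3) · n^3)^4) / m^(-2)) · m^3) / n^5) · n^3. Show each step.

((((((m^(-2) · n^3) · n^3)^4) / m^(-2)) · m^3) / n^5) · n^3
= ((((((m^(-2) · n^3)^4) · ((n^3)^4)) / m^(-2)) · m^3) / n^5) · n^3    [power of a product]
= (((((((m^(-2))^4) · ((n^3)^4)) · ((n^3)^4)) / m^(-2)) · m^3) / n^5) · n^3    [power of a product]
= (((((m^(-8) · ((n^3)^4)) · ((n^3)^4)) / m^(-2)) · m^3) / n^5) · n^3    [power of a power]
= (((((m^(-8) · n^12) · ((n^3)^4)) / m^(-2)) · m^3) / n^5) · n^3    [power of a power]
= (((((m^(-8) · n^12) · n^12) / m^(-2)) · m^3) / n^5) · n^3    [power of a power]
= m^(-3)n^22    [quotient of powers; product of powers]

m^(-3)n^22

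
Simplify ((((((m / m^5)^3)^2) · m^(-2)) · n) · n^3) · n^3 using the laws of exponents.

m^(-26)·n^7

((((((m / m^5)^3)^2) · m^(-2)) · n) · n^3) · n^3
= (((((m / m^5)^6) · m^(-2)) · n) · n^3) · n^3    [power of a power]
= (((((m^6) / ((m^5)^6)) · m^(-2)) · n) · n^3) · n^3    [power of a quotient]
= ((((m^6 / m^30) · m^(-2)) · n) · n^3) · n^3    [power of a power]
= (((m^(-24) · m^(-2)) · n) · n^3) · n^3    [quotient of powers]
= ((m^(-26) · n) · n^3) · n^3    [product of powers]
= m^(-26)·n^7    [product of powers]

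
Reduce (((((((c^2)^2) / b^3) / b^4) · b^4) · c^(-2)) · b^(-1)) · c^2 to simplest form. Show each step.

(((((((c^2)^2) / b^3) / b^4) · b^4) · c^(-2)) · b^(-1)) · c^2
= (((((c^4 / b^3) / b^4) · b^4) · c^(-2)) · b^(-1)) · c^2    [power of a power]
= b^(-4)·c^4    [quotient of powers; product of powers]

b^(-4)·c^4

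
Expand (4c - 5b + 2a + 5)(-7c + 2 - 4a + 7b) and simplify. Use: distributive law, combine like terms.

-28c^2 - 27c - 30ac + 63bc + 25b + 34ab - 35b^2 - 16a - 8a^2 + 10

(4c - 5b + 2a + 5)(-7c + 2 - 4a + 7b)
= -28c^2 + 8c - 16ac + 28bc + 35bc - 10b + 20ab - 35b^2 - 14ac + 4a - 8a^2 + 14ab - 35c + 10 - 20a + 35b    [distributive law]
= -28c^2 - 27c - 30ac + 63bc + 25b + 34ab - 35b^2 - 16a - 8a^2 + 10    [combine like terms]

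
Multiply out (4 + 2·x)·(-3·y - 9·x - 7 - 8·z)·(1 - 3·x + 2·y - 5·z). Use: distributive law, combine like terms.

(4 + 2·x)·(-3·y - 9·x - 7 - 8·z)·(1 - 3·x + 2·y - 5·z)
= (-12·y - 36·x - 28 - 32·z - 6·x·y - 18·x^2 - 14·x - 16·x·z)·(1 - 3·x + 2·y - 5·z)    [distributive law]
= (-12·y - 50·x - 28 - 32·z - 6·x·y - 18·x^2 - 16·x·z)·(1 - 3·x + 2·y - 5·z)    [combine like terms]
= -12·y + 36·x·y - 24·y^2 + 60·y·z - 50·x + 150·x^2 - 100·x·y + 250·x·z - 28 + 84·x - 56·y + 140·z - 32·z + 96·x·z - 64·y·z + 160·z^2 - 6·x·y + 18·x^2·y - 12·x·y^2 + 30·x·y·z - 18·x^2 + 54·x^3 - 36·x^2·y + 90·x^2·z - 16·x·z + 48·x^2·z - 32·x·y·z + 80·x·z^2    [distributive law]
= -68·y - 70·x·y - 24·y^2 - 4·y·z + 34·x + 132·x^2 + 330·x·z - 28 + 108·z + 160·z^2 - 18·x^2·y - 12·x·y^2 - 2·x·y·z + 54·x^3 + 138·x^2·z + 80·x·z^2    [combine like terms]

-68·y - 70·x·y - 24·y^2 - 4·y·z + 34·x + 132·x^2 + 330·x·z - 28 + 108·z + 160·z^2 - 18·x^2·y - 12·x·y^2 - 2·x·y·z + 54·x^3 + 138·x^2·z + 80·x·z^2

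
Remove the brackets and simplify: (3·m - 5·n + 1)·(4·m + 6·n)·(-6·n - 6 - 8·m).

(3·m - 5·n + 1)·(4·m + 6·n)·(-6·n - 6 - 8·m)
= (12·m^2 + 18·m·n - 20·m·n - 30·n^2 + 4·m + 6·n)·(-6·n - 6 - 8·m)    [distributive law]
= (12·m^2 - 2·m·n - 30·n^2 + 4·m + 6·n)·(-6·n - 6 - 8·m)    [combine like terms]
= -72·m^2·n - 72·m^2 - 96·m^3 + 12·m·n^2 + 12·m·n + 16·m^2·n + 180·n^3 + 180·n^2 + 240·m·n^2 - 24·m·n - 24·m - 32·m^2 - 36·n^2 - 36·n - 48·m·n    [distributive law]
= -56·m^2·n - 104·m^2 - 96·m^3 + 252·m·n^2 - 60·m·n + 180·n^3 + 144·n^2 - 24·m - 36·n    [combine like terms]

-56·m^2·n - 104·m^2 - 96·m^3 + 252·m·n^2 - 60·m·n + 180·n^3 + 144·n^2 - 24·m - 36·n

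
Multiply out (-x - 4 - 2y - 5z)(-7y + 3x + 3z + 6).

(-x - 4 - 2y - 5z)(-7y + 3x + 3z + 6)
= 7xy - 3x² - 3xz - 6x + 28y - 12x - 12z - 24 + 14y² - 6xy - 6yz - 12y + 35yz - 15xz - 15z² - 30z    [distributive law]
= xy - 3x² - 18xz - 18x + 16y - 42z - 24 + 14y² + 29yz - 15z²    [combine like terms]

xy - 3x² - 18xz - 18x + 16y - 42z - 24 + 14y² + 29yz - 15z²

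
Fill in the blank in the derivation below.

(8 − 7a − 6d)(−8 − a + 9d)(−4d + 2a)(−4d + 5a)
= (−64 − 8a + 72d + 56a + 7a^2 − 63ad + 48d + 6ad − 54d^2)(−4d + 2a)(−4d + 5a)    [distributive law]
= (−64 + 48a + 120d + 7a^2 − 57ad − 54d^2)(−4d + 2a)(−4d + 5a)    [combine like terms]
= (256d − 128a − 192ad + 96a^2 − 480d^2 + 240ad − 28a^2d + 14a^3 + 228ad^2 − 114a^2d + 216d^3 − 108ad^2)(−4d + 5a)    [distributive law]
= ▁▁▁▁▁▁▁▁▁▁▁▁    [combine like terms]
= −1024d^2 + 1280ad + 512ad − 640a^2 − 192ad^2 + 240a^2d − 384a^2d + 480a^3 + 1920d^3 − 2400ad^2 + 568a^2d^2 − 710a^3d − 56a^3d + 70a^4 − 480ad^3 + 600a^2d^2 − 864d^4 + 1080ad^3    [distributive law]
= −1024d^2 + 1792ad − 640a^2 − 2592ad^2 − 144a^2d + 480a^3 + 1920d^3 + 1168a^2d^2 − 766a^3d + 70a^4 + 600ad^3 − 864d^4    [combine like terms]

Applying combine like terms to the line above:

(256d − 128a + 48ad + 96a^2 − 480d^2 − 142a^2d + 14a^3 + 120ad^2 + 216d^3)(−4d + 5a)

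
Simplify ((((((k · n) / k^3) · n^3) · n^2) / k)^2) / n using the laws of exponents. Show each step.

k^(-6)n^11

((((((k · n) / k^3) · n^3) · n^2) / k)^2) / n
= ((((((k · n) / k^3) · n^3) · n^2)^2) / (k^2)) / n    [power of a quotient]
= ((((((k · n) / k^3) · n^3)^2) · ((n^2)^2)) / (k^2)) / n    [power of a product]
= ((((((k · n) / k^3)^2) · ((n^3)^2)) · ((n^2)^2)) / (k^2)) / n    [power of a product]
= ((((((k · n)^2) / ((k^3)^2)) · ((n^3)^2)) · ((n^2)^2)) / (k^2)) / n    [power of a quotient]
= ((((((k^2) · (n^2)) / ((k^3)^2)) · ((n^3)^2)) · ((n^2)^2)) / (k^2)) / n    [power of a product]
= (((((k^2 · n^2) / k^6) · ((n^3)^2)) · ((n^2)^2)) / (k^2)) / n    [power of a power]
= (((((k^2 · n^2) / k^6) · n^6) · ((n^2)^2)) / (k^2)) / n    [power of a power]
= (((((k^2 · n^2) / k^6) · n^6) · n^4) / (k^2)) / n    [power of a power]
= k^(-6)n^11    [quotient of powers; product of powers]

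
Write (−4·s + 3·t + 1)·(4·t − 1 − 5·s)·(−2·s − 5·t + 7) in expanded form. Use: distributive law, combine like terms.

(−4·s + 3·t + 1)·(4·t − 1 − 5·s)·(−2·s − 5·t + 7)
= (−16·s·t + 4·s + 20·s^2 + 12·t^2 − 3·t − 15·s·t + 4·t − 1 − 5·s)·(−2·s − 5·t + 7)    [distributive law]
= (−31·s·t − s + 20·s^2 + 12·t^2 + t − 1)·(−2·s − 5·t + 7)    [combine like terms]
= 62·s^2·t + 155·s·t^2 − 217·s·t + 2·s^2 + 5·s·t − 7·s − 40·s^3 − 100·s^2·t + 140·s^2 − 24·s·t^2 − 60·t^3 + 84·t^2 − 2·s·t − 5·t^2 + 7·t + 2·s + 5·t − 7    [distributive law]
= −38·s^2·t + 131·s·t^2 − 214·s·t + 142·s^2 − 5·s − 40·s^3 − 60·t^3 + 79·t^2 + 12·t − 7    [combine like terms]

−38·s^2·t + 131·s·t^2 − 214·s·t + 142·s^2 − 5·s − 40·s^3 − 60·t^3 + 79·t^2 + 12·t − 7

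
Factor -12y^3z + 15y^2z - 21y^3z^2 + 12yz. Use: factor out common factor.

-12y^3z + 15y^2z - 21y^3z^2 + 12yz
= 3(-4y^3z + 5y^2z - 7y^3z^2 + 4yz)    [factor out 3]
= 3yz(-4y^2 + 5y - 7y^2z + 4)    [factor out yz]

3yz(-4y^2 + 5y - 7y^2z + 4)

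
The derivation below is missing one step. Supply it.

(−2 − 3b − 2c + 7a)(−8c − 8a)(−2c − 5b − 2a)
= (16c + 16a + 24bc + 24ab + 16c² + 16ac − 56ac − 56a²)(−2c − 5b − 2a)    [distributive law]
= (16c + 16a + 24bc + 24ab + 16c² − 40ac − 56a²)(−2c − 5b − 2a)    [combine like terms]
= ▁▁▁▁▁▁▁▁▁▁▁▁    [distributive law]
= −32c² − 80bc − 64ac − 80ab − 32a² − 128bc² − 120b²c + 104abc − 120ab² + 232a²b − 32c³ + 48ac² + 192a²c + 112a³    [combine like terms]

By distributive law:

−32c² − 80bc − 32ac − 32ac − 80ab − 32a² − 48bc² − 120b²c − 48abc − 48abc − 120ab² − 48a²b − 32c³ − 80bc² − 32ac² + 80ac² + 200abc + 80a²c + 112a²c + 280a²b + 112a³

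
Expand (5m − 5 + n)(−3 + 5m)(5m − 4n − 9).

(5m − 5 + n)(−3 + 5m)(5m − 4n − 9)
= (−15m + 25m^2 + 15 − 25m − 3n + 5mn)(5m − 4n − 9)    [distributive law]
= (−40m + 25m^2 + 15 − 3n + 5mn)(5m − 4n − 9)    [combine like terms]
= −200m^2 + 160mn + 360m + 125m^3 − 100m^2n − 225m^2 + 75m − 60n − 135 − 15mn + 12n^2 + 27n + 25m^2n − 20mn^2 − 45mn    [distributive law]
= −425m^2 + 100mn + 435m + 125m^3 − 75m^2n − 33n − 135 + 12n^2 − 20mn^2    [combine like terms]

−425m^2 + 100mn + 435m + 125m^3 − 75m^2n − 33n − 135 + 12n^2 − 20mn^2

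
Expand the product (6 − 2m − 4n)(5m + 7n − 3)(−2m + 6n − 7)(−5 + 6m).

(6 − 2m − 4n)(5m + 7n − 3)(−2m + 6n − 7)(−5 + 6m)
= (30m + 42n − 18 − 10m² − 14mn + 6m − 20mn − 28n² + 12n)(−2m + 6n − 7)(−5 + 6m)    [distributive law]
= (36m + 54n − 18 − 10m² − 34mn − 28n²)(−2m + 6n − 7)(−5 + 6m)    [combine like terms]
= (−72m² + 216mn − 252m − 108mn + 324n² − 378n + 36m − 108n + 126 + 20m³ − 60m²n + 70m² + 68m²n − 204mn² + 238mn + 56mn² − 168n³ + 196n²)(−5 + 6m)    [distributive law]
= (−2m² + 346mn − 216m + 520n² − 486n + 126 + 20m³ + 8m²n − 148mn² − 168n³)(−5 + 6m)    [combine like terms]
= 10m² − 12m³ − 1730mn + 2076m²n + 1080m − 1296m² − 2600n² + 3120mn² + 2430n − 2916mn − 630 + 756m − 100m³ + 120m⁴ − 40m²n + 48m³n + 740mn² − 888m²n² + 840n³ − 1008mn³    [distributive law]
= −1286m² − 112m³ − 4646mn + 2036m²n + 1836m − 2600n² + 3860mn² + 2430n − 630 + 120m⁴ + 48m³n − 888m²n² + 840n³ − 1008mn³    [combine like terms]

−1286m² − 112m³ − 4646mn + 2036m²n + 1836m − 2600n² + 3860mn² + 2430n − 630 + 120m⁴ + 48m³n − 888m²n² + 840n³ − 1008mn³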